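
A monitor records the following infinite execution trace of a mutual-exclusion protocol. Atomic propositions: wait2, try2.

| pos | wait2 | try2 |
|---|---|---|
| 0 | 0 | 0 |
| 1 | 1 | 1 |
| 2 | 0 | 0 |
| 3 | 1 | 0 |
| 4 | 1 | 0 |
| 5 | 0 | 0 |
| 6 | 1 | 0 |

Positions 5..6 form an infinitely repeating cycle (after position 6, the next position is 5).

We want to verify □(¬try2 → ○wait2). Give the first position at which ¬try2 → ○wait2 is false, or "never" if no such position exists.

Check ¬try2 → ○wait2 at each position in order: 0 ✓, 1 ✓, 2 ✓, 3 ✓.
At position 4 the labels are {wait2} and the next position 5 has {}, so ¬try2 → ○wait2 is false there. This is the first violation.

4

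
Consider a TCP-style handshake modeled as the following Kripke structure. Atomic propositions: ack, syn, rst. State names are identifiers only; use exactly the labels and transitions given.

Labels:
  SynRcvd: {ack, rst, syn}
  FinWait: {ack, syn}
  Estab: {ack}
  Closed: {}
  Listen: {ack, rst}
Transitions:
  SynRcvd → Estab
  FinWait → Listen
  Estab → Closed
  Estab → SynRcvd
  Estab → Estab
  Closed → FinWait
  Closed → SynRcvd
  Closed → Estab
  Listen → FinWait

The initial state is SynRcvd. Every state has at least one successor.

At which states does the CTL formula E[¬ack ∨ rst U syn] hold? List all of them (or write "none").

States satisfying ¬ack ∨ rst: {SynRcvd, Closed, Listen}.
States satisfying syn: {SynRcvd, FinWait}.
States satisfying E[¬ack ∨ rst U syn]: {SynRcvd, FinWait, Closed, Listen}.

{SynRcvd, FinWait, Closed, Listen}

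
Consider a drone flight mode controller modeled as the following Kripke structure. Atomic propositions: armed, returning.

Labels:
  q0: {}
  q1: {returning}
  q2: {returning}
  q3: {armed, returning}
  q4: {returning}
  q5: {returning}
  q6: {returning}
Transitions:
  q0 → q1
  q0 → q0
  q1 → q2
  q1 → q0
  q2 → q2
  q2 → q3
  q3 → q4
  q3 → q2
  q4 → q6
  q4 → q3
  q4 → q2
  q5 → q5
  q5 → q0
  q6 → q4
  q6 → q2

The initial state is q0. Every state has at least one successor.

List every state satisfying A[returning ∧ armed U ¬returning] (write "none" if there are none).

States satisfying returning ∧ armed: {q3}.
States satisfying ¬returning: {q0}.
States satisfying A[returning ∧ armed U ¬returning]: {q0}.

{q0}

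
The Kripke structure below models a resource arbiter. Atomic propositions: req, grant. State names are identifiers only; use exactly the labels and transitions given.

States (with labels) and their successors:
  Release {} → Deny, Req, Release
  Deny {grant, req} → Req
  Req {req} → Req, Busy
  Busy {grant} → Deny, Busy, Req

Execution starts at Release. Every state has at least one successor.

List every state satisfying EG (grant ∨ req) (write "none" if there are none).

States satisfying grant ∨ req: {Deny, Req, Busy}.
States satisfying EG (grant ∨ req): {Deny, Req, Busy}.

{Deny, Req, Busy}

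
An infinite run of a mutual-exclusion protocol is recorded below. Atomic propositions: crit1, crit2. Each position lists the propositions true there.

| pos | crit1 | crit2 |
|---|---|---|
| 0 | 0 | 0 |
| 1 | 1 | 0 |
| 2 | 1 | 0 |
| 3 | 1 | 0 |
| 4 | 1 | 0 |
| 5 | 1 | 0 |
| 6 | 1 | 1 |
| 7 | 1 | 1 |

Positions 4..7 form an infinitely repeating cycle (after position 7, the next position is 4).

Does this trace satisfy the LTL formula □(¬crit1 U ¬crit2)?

¬crit1 U ¬crit2 must hold at every position from 0 onward. It fails at position 6, so □(¬crit1 U ¬crit2) is false.

No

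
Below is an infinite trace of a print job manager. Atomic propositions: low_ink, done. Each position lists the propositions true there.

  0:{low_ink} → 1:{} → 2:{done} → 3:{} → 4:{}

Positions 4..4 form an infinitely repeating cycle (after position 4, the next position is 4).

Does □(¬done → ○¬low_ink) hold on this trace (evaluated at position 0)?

Yes

¬done → ○¬low_ink holds at every position 0..4, and those are all positions ever visited, so □(¬done → ○¬low_ink) holds.
Positions where ¬done holds: 0, 1, 3, 4.
Check ○¬low_ink at each: 0→ok, 1→ok, 3→ok, 4→ok.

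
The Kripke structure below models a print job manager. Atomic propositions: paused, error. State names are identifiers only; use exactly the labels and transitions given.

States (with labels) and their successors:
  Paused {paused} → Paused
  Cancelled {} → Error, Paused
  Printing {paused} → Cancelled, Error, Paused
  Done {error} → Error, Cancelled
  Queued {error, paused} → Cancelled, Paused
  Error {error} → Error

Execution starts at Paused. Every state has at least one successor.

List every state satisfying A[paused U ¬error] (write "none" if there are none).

{Paused, Cancelled, Printing, Queued}

States satisfying paused: {Paused, Printing, Queued}.
States satisfying ¬error: {Paused, Cancelled, Printing}.
States satisfying A[paused U ¬error]: {Paused, Cancelled, Printing, Queued}.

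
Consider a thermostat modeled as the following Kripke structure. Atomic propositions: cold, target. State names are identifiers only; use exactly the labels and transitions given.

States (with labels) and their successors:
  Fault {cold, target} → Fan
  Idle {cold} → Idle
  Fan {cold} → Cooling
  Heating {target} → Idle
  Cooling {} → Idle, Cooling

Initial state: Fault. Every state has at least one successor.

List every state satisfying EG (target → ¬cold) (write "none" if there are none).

States satisfying target → ¬cold: {Idle, Fan, Heating, Cooling}.
States satisfying EG (target → ¬cold): {Idle, Fan, Heating, Cooling}.

{Idle, Fan, Heating, Cooling}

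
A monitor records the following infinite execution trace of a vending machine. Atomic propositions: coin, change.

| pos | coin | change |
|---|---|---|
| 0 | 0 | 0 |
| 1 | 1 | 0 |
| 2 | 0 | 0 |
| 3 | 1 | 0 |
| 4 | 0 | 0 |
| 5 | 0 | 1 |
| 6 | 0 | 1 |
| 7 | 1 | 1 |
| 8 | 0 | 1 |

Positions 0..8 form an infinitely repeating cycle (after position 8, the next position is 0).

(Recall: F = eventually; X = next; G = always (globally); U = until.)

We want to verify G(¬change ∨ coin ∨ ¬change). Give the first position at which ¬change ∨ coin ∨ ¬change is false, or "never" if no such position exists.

5

Check ¬change ∨ coin ∨ ¬change at each position in order: 0 ✓, 1 ✓, 2 ✓, 3 ✓, 4 ✓.
At position 5 the labels are {change}, so ¬change ∨ coin ∨ ¬change is false there. This is the first violation.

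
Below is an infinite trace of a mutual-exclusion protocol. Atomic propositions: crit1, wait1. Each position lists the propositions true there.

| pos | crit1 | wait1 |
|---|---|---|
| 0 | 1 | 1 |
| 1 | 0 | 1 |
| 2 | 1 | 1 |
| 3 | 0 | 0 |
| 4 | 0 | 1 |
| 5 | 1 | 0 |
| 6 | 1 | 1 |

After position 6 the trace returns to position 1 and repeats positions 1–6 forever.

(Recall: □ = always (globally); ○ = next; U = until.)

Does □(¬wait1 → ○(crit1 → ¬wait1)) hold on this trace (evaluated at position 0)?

¬wait1 → ○(crit1 → ¬wait1) must hold at every position from 0 onward. It fails at position 5, so □(¬wait1 → ○(crit1 → ¬wait1)) is false.
Positions where ¬wait1 holds: 3, 5.
Check ○(crit1 → ¬wait1) at each: 3→ok, 5→fails.

Violated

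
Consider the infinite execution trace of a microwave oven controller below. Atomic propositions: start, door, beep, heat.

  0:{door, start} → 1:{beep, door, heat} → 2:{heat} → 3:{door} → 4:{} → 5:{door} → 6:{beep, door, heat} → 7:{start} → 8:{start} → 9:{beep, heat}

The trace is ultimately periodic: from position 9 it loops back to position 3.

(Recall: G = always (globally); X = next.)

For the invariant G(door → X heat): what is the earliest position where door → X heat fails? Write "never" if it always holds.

Check door → X heat at each position in order: 0 ✓, 1 ✓, 2 ✓.
At position 3 the labels are {door} and the next position 4 has {}, so door → X heat is false there. This is the first violation.

3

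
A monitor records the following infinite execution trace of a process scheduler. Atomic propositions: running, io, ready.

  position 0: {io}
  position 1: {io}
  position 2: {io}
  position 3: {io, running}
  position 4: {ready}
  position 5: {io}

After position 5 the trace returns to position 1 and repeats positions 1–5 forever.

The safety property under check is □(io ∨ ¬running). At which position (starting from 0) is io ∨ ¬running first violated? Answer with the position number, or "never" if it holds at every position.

io ∨ ¬running holds at every position 0..5, and those are all the positions the trace ever visits, so the invariant □(io ∨ ¬running) is never violated.

never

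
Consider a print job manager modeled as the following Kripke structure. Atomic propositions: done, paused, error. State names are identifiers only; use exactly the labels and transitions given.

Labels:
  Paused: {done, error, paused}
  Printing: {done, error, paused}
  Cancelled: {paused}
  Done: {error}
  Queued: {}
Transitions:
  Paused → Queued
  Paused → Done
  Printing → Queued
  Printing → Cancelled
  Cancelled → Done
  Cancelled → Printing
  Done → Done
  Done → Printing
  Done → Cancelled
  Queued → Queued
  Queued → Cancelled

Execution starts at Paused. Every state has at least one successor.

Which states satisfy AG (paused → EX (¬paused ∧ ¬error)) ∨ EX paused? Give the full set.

{Printing, Cancelled, Done, Queued}

States satisfying paused → EX (¬paused ∧ ¬error): {Paused, Printing, Done, Queued}.
States satisfying AG (paused → EX (¬paused ∧ ¬error)): ∅.
States satisfying paused: {Paused, Printing, Cancelled}.
States satisfying EX paused: {Printing, Cancelled, Done, Queued}.
States satisfying AG (paused → EX (¬paused ∧ ¬error)) ∨ EX paused: {Printing, Cancelled, Done, Queued}.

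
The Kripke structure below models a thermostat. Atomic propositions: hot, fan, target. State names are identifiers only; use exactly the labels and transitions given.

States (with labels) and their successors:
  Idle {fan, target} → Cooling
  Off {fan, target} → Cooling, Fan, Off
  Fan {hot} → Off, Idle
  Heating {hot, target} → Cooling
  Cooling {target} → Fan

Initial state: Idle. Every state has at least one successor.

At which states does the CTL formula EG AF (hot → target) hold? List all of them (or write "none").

States satisfying AF (hot → target): {Idle, Off, Fan, Heating, Cooling}.
States satisfying EG AF (hot → target): {Idle, Off, Fan, Heating, Cooling}.

{Idle, Off, Fan, Heating, Cooling}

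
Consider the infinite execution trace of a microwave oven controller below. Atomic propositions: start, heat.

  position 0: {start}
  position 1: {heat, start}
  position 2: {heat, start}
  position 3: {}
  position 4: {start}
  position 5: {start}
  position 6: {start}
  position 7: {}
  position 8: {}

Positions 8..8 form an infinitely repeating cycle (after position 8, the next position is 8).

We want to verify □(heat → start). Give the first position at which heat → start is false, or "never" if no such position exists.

never

heat → start holds at every position 0..8, and those are all the positions the trace ever visits, so the invariant □(heat → start) is never violated.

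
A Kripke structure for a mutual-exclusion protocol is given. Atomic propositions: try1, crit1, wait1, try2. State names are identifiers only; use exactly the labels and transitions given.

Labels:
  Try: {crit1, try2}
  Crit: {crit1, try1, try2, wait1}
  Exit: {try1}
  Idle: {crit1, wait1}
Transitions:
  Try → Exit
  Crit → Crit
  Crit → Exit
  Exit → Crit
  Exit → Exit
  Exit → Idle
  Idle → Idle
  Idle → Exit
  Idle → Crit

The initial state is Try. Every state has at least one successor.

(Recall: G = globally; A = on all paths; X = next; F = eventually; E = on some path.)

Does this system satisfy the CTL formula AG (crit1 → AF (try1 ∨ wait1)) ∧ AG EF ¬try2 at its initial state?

States satisfying crit1 → AF (try1 ∨ wait1): {Try, Crit, Exit, Idle}.
States satisfying AG (crit1 → AF (try1 ∨ wait1)): {Try, Crit, Exit, Idle}.
States satisfying EF ¬try2: {Try, Crit, Exit, Idle}.
States satisfying AG EF ¬try2: {Try, Crit, Exit, Idle}.
States satisfying AG (crit1 → AF (try1 ∨ wait1)) ∧ AG EF ¬try2: {Try, Crit, Exit, Idle}.
Try ∈ Sat(AG (crit1 → AF (try1 ∨ wait1)) ∧ AG EF ¬try2).

Satisfied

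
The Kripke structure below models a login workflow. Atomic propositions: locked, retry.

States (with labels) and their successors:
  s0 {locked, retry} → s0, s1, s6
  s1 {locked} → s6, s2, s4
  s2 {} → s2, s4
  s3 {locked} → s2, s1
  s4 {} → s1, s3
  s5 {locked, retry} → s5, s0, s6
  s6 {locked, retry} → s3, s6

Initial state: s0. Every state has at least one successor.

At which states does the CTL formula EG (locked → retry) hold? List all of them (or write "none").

{s0, s2, s5, s6}

States satisfying locked → retry: {s0, s2, s4, s5, s6}.
States satisfying EG (locked → retry): {s0, s2, s5, s6}.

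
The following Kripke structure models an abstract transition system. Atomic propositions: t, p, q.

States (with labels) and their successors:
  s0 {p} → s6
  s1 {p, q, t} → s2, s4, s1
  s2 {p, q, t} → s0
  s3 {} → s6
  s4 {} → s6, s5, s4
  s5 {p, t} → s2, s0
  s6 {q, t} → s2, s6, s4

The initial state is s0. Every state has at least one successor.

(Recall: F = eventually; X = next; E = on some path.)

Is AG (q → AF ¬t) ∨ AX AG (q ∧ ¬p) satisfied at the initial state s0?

No

States satisfying q → AF ¬t: {s0, s2, s3, s4, s5}.
States satisfying AG (q → AF ¬t): ∅.
States satisfying AG (q ∧ ¬p): ∅.
States satisfying AX AG (q ∧ ¬p): ∅.
States satisfying AG (q → AF ¬t) ∨ AX AG (q ∧ ¬p): ∅.
s0 ∉ Sat(AG (q → AF ¬t) ∨ AX AG (q ∧ ¬p)).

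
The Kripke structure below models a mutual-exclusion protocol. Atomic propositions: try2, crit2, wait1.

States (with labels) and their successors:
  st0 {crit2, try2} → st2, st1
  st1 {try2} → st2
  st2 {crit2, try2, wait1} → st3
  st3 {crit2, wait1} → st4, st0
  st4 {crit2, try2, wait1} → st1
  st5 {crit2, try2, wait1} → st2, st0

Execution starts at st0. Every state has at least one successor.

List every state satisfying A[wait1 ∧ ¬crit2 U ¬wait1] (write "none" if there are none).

{st0, st1}

States satisfying wait1 ∧ ¬crit2: ∅.
States satisfying ¬wait1: {st0, st1}.
States satisfying A[wait1 ∧ ¬crit2 U ¬wait1]: {st0, st1}.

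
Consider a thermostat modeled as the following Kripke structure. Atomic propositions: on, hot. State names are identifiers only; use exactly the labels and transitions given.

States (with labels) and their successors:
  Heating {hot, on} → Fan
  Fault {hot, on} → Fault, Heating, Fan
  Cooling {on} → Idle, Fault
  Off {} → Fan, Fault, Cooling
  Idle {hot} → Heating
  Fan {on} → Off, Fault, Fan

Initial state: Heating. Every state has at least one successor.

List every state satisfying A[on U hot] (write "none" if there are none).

{Heating, Fault, Cooling, Idle}

States satisfying on: {Heating, Fault, Cooling, Fan}.
States satisfying hot: {Heating, Fault, Idle}.
States satisfying A[on U hot]: {Heating, Fault, Cooling, Idle}.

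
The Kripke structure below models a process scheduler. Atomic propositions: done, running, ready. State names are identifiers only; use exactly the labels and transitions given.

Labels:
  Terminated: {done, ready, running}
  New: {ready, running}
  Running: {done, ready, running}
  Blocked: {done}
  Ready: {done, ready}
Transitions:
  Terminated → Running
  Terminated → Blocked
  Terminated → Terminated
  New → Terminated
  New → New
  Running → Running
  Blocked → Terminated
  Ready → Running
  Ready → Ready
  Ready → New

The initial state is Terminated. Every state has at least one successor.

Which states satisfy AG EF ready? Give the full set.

{Terminated, New, Running, Blocked, Ready}

States satisfying EF ready: {Terminated, New, Running, Blocked, Ready}.
States satisfying AG EF ready: {Terminated, New, Running, Blocked, Ready}.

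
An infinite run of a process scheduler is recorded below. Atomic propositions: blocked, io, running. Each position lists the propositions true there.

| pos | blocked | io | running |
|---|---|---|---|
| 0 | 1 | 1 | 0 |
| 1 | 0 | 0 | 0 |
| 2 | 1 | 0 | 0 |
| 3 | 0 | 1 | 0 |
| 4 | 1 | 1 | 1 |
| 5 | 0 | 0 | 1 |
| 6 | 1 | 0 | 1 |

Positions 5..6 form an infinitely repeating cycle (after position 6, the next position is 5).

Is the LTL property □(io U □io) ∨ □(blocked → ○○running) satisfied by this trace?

Violated

io U □io must hold at every position from 0 onward. It fails at position 0, so □(io U □io) is false.
blocked → ○○running must hold at every position from 0 onward. It fails at position 0, so □(blocked → ○○running) is false.
Positions where blocked holds: 0, 2, 4, 6.
Check ○○running at each: 0→fails, 2→ok, 4→ok, 6→ok.
At position 0: □(io U □io) is false; □(blocked → ○○running) is false; so □(io U □io) ∨ □(blocked → ○○running) is false.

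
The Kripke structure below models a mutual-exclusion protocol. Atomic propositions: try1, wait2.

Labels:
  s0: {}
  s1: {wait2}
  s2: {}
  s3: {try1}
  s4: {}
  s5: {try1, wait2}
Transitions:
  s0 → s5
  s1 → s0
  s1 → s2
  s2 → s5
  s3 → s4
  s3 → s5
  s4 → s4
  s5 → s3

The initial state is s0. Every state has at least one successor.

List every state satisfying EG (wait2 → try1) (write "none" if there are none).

States satisfying wait2 → try1: {s0, s2, s3, s4, s5}.
States satisfying EG (wait2 → try1): {s0, s2, s3, s4, s5}.

{s0, s2, s3, s4, s5}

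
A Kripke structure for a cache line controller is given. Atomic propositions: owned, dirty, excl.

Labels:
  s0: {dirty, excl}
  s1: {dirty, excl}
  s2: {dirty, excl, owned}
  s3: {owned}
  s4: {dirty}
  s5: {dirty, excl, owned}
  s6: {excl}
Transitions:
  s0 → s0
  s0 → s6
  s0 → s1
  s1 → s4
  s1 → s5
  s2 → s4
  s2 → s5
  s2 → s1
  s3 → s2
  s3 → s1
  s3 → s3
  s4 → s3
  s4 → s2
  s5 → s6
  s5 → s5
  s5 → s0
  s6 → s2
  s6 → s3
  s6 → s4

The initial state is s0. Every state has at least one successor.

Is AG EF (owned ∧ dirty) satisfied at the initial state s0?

States satisfying EF (owned ∧ dirty): {s0, s1, s2, s3, s4, s5, s6}.
States satisfying AG EF (owned ∧ dirty): {s0, s1, s2, s3, s4, s5, s6}.
Every state reachable from s0 satisfies EF (owned ∧ dirty).
s0 ∈ Sat(AG EF (owned ∧ dirty)).

Yes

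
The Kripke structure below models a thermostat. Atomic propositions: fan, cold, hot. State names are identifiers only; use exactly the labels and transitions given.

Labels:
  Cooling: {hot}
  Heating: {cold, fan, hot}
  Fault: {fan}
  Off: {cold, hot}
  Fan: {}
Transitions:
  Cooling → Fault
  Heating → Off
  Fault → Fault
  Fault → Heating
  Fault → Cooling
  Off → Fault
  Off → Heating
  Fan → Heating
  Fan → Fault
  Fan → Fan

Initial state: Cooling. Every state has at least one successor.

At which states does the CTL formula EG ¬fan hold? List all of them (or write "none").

States satisfying ¬fan: {Cooling, Off, Fan}.
States satisfying EG ¬fan: {Fan}.

{Fan}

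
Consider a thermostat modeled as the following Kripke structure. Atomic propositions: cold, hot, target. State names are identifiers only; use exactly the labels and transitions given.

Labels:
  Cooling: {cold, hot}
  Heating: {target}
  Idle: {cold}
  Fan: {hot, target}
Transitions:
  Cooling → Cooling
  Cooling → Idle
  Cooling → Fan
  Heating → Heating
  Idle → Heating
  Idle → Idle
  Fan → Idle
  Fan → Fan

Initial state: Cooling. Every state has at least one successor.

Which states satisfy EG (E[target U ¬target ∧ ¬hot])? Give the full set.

States satisfying E[target U ¬target ∧ ¬hot]: {Idle, Fan}.
States satisfying EG (E[target U ¬target ∧ ¬hot]): {Idle, Fan}.

{Idle, Fan}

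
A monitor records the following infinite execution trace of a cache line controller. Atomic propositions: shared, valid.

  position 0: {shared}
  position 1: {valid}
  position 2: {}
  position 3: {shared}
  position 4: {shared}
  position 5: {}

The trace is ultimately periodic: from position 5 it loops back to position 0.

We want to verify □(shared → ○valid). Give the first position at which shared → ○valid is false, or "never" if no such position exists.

Check shared → ○valid at each position in order: 0 ✓, 1 ✓, 2 ✓.
At position 3 the labels are {shared} and the next position 4 has {shared}, so shared → ○valid is false there. This is the first violation.

3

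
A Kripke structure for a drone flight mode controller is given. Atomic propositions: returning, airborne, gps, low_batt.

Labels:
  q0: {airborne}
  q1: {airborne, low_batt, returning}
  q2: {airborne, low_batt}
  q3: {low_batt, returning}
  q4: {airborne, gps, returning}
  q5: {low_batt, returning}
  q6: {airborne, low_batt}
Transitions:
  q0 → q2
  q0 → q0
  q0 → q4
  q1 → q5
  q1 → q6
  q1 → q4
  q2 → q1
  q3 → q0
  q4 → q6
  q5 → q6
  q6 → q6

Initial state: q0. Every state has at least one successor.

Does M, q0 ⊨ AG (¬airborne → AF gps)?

States satisfying ¬airborne → AF gps: {q0, q1, q2, q4, q6}.
States satisfying AG (¬airborne → AF gps): {q4, q6}.
q5 is reachable from q0 and violates ¬airborne → AF gps, so AG fails at q0.
q0 ∉ Sat(AG (¬airborne → AF gps)).

No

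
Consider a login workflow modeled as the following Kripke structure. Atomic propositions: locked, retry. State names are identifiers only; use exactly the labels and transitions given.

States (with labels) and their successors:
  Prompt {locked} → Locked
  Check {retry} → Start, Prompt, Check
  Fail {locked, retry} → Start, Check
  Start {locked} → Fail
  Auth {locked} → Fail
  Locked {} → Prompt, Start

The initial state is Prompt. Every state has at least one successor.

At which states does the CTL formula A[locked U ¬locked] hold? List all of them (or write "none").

{Prompt, Check, Locked}

States satisfying locked: {Prompt, Fail, Start, Auth}.
States satisfying ¬locked: {Check, Locked}.
States satisfying A[locked U ¬locked]: {Prompt, Check, Locked}.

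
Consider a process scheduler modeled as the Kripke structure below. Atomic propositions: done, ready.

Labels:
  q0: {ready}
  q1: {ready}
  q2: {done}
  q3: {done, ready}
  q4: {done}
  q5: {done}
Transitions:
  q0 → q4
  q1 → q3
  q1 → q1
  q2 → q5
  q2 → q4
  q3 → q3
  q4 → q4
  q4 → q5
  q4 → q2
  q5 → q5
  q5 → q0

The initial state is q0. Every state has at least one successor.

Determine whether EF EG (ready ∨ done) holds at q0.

Yes

States satisfying EG (ready ∨ done): {q0, q1, q2, q3, q4, q5}.
States satisfying EF EG (ready ∨ done): {q0, q1, q2, q3, q4, q5}.
Some path from q0 reaches a state where EG (ready ∨ done) holds.
q0 ∈ Sat(EF EG (ready ∨ done)).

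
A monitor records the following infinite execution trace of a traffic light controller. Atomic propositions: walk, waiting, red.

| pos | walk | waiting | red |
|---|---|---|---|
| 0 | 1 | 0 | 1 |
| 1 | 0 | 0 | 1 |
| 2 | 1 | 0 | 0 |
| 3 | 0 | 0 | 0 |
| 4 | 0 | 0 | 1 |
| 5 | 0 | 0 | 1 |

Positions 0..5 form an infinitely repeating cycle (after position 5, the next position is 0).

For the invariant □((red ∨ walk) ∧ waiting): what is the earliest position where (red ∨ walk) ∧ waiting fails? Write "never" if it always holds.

At position 0 the labels are {red, walk}, so (red ∨ walk) ∧ waiting is false there. This is the first violation.

0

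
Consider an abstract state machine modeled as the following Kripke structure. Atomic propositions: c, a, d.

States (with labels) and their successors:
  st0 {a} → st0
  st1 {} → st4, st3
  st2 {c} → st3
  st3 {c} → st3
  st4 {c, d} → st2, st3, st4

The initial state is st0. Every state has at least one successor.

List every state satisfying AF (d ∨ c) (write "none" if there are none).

{st1, st2, st3, st4}

States satisfying d ∨ c: {st2, st3, st4}.
States satisfying AF (d ∨ c): {st1, st2, st3, st4}.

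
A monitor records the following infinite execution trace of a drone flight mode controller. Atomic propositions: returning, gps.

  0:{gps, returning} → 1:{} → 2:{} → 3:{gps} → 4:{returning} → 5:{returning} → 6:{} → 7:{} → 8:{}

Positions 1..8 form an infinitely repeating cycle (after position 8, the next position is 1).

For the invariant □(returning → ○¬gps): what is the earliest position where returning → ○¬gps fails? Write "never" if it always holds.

never

returning → ○¬gps holds at every position 0..8, and those are all the positions the trace ever visits, so the invariant □(returning → ○¬gps) is never violated.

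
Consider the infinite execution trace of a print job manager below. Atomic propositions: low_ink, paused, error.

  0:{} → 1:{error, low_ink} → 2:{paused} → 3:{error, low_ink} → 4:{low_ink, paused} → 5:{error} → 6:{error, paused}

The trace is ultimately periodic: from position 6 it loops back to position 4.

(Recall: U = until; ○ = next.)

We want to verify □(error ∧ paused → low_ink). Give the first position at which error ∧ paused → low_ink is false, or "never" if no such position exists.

6

Check error ∧ paused → low_ink at each position in order: 0 ✓, 1 ✓, 2 ✓, 3 ✓, 4 ✓, 5 ✓.
At position 6 the labels are {error, paused}, so error ∧ paused → low_ink is false there. This is the first violation.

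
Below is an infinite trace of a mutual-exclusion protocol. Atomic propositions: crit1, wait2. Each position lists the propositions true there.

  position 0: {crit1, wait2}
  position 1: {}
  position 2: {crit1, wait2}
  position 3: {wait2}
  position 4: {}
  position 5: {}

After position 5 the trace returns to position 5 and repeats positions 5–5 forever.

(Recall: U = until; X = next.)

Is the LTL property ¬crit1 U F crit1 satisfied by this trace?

Satisfied

Walking from position 0: F crit1 first holds at position 0, and ¬crit1 holds at every earlier position along the way, so ¬crit1 U F crit1 holds.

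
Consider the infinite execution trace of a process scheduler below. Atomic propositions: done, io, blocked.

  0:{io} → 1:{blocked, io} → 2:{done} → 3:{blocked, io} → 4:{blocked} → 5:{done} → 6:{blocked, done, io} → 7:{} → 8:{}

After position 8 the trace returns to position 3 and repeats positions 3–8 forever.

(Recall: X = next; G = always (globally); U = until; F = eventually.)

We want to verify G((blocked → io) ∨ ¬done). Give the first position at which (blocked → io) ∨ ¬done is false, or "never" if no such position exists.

(blocked → io) ∨ ¬done holds at every position 0..8, and those are all the positions the trace ever visits, so the invariant G((blocked → io) ∨ ¬done) is never violated.

never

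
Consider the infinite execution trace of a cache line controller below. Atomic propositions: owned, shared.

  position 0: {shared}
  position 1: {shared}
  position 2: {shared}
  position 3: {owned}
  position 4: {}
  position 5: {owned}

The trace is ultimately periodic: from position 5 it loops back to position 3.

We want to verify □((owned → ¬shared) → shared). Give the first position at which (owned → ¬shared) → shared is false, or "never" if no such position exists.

Check (owned → ¬shared) → shared at each position in order: 0 ✓, 1 ✓, 2 ✓.
At position 3 the labels are {owned}, so (owned → ¬shared) → shared is false there. This is the first violation.

3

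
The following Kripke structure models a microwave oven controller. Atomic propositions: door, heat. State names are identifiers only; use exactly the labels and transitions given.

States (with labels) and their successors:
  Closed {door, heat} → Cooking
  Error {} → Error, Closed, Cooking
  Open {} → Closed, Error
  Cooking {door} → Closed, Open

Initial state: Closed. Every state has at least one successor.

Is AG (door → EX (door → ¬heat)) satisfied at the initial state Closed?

States satisfying door → EX (door → ¬heat): {Closed, Error, Open, Cooking}.
States satisfying AG (door → EX (door → ¬heat)): {Closed, Error, Open, Cooking}.
Every state reachable from Closed satisfies door → EX (door → ¬heat).
Closed ∈ Sat(AG (door → EX (door → ¬heat))).

Satisfied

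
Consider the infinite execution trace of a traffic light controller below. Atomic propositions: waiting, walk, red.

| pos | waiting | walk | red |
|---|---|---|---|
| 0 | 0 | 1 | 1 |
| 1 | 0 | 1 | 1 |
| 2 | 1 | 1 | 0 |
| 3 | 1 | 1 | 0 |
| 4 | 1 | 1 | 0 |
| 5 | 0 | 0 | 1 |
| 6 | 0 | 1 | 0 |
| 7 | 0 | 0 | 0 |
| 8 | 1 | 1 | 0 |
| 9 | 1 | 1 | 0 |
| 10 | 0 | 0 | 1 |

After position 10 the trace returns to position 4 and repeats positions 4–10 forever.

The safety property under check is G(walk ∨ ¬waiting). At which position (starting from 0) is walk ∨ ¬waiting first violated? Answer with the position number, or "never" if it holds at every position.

walk ∨ ¬waiting holds at every position 0..10, and those are all the positions the trace ever visits, so the invariant G(walk ∨ ¬waiting) is never violated.

never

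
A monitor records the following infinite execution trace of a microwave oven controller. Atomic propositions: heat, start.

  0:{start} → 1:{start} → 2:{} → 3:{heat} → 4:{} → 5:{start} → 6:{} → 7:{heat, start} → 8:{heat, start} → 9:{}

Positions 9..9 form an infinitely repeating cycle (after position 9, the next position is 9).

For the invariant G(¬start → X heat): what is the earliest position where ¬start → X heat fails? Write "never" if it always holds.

Check ¬start → X heat at each position in order: 0 ✓, 1 ✓, 2 ✓.
At position 3 the labels are {heat} and the next position 4 has {}, so ¬start → X heat is false there. This is the first violation.

3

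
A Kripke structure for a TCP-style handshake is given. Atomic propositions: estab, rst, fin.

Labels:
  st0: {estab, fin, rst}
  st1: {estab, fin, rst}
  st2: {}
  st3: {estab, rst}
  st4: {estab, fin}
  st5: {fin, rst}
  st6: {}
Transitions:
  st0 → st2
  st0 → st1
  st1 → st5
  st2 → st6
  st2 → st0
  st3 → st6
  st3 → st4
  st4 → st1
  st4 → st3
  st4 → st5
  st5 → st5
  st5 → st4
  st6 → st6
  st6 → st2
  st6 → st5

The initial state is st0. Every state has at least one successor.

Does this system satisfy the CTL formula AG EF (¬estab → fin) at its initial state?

Holds

States satisfying EF (¬estab → fin): {st0, st1, st2, st3, st4, st5, st6}.
States satisfying AG EF (¬estab → fin): {st0, st1, st2, st3, st4, st5, st6}.
Every state reachable from st0 satisfies EF (¬estab → fin).
st0 ∈ Sat(AG EF (¬estab → fin)).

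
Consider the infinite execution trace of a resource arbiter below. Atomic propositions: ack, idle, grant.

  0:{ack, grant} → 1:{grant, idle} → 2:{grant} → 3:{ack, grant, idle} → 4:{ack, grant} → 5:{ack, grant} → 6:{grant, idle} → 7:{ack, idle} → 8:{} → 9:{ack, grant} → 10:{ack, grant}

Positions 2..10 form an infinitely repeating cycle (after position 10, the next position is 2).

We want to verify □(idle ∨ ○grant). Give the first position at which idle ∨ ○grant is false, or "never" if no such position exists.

never

idle ∨ ○grant holds at every position 0..10, and those are all the positions the trace ever visits, so the invariant □(idle ∨ ○grant) is never violated.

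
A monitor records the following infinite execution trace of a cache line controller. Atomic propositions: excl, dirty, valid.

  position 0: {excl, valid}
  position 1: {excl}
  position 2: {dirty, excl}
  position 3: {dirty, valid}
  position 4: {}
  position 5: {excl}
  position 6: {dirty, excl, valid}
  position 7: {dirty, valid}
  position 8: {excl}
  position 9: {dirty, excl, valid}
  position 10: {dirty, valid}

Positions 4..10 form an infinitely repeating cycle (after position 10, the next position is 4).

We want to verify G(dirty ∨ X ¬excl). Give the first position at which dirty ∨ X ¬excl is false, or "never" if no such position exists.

0

At position 0 the labels are {excl, valid} and the next position 1 has {excl}, so dirty ∨ X ¬excl is false there. This is the first violation.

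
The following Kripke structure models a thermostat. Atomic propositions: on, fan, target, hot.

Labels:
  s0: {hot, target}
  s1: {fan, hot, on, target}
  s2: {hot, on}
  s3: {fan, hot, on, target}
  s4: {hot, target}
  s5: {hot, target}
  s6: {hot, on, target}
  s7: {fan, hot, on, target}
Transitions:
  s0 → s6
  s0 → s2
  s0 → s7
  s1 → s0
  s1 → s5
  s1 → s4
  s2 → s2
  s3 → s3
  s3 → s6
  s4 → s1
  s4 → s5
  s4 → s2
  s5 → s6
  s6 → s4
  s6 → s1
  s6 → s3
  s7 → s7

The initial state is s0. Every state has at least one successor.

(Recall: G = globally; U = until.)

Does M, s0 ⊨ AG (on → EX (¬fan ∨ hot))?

Holds

States satisfying on → EX (¬fan ∨ hot): {s0, s1, s2, s3, s4, s5, s6, s7}.
States satisfying AG (on → EX (¬fan ∨ hot)): {s0, s1, s2, s3, s4, s5, s6, s7}.
Every state reachable from s0 satisfies on → EX (¬fan ∨ hot).
s0 ∈ Sat(AG (on → EX (¬fan ∨ hot))).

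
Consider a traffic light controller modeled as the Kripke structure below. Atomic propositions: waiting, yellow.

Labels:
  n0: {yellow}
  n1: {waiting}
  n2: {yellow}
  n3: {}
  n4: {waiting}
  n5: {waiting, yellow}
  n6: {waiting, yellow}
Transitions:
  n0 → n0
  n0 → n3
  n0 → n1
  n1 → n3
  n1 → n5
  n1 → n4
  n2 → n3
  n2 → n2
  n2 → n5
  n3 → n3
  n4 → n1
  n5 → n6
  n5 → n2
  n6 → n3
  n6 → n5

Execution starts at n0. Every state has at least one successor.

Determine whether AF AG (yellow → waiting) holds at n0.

States satisfying AG (yellow → waiting): {n3}.
States satisfying AF AG (yellow → waiting): {n3}.
There is a path from n0 along which AG (yellow → waiting) never holds.
n0 ∉ Sat(AF AG (yellow → waiting)).

Violated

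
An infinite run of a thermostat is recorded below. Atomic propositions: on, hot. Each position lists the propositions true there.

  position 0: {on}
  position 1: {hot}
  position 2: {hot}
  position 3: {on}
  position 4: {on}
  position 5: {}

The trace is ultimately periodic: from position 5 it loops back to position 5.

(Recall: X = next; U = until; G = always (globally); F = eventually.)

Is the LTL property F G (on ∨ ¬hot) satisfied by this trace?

G (on ∨ ¬hot) holds at position 3, which is reachable from 0, so F G (on ∨ ¬hot) holds.

Yes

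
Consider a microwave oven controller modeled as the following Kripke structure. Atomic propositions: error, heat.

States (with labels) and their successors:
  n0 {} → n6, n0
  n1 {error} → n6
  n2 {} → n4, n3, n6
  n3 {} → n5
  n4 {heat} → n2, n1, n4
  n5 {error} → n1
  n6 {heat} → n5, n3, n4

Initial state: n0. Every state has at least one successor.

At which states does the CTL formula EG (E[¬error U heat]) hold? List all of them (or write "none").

States satisfying E[¬error U heat]: {n0, n2, n4, n6}.
States satisfying EG (E[¬error U heat]): {n0, n2, n4, n6}.

{n0, n2, n4, n6}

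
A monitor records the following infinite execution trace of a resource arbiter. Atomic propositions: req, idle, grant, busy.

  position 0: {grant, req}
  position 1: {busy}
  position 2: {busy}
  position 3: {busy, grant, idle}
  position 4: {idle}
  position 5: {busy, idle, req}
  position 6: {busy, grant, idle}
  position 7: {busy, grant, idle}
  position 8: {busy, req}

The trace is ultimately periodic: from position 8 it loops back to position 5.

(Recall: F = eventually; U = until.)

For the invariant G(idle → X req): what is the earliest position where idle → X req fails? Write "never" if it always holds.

Check idle → X req at each position in order: 0 ✓, 1 ✓, 2 ✓.
At position 3 the labels are {busy, grant, idle} and the next position 4 has {idle}, so idle → X req is false there. This is the first violation.

3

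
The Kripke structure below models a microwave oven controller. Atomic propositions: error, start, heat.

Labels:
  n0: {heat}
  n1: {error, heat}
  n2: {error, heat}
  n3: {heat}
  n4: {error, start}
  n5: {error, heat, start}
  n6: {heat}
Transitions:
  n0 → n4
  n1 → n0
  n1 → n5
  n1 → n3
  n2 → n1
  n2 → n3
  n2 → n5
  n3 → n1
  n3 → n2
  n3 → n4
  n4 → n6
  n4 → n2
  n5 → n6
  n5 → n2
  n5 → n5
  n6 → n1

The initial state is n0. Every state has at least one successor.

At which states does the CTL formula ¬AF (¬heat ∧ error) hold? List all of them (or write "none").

States satisfying ¬heat ∧ error: {n4}.
States satisfying AF (¬heat ∧ error): {n0, n4}.
States satisfying ¬AF (¬heat ∧ error): {n1, n2, n3, n5, n6}.

{n1, n2, n3, n5, n6}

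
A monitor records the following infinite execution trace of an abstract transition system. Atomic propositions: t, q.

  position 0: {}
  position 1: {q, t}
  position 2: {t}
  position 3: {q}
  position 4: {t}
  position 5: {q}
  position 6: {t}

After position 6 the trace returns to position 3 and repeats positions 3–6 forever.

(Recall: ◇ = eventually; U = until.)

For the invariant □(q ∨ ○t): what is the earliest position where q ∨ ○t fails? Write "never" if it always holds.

Check q ∨ ○t at each position in order: 0 ✓, 1 ✓.
At position 2 the labels are {t} and the next position 3 has {q}, so q ∨ ○t is false there. This is the first violation.

2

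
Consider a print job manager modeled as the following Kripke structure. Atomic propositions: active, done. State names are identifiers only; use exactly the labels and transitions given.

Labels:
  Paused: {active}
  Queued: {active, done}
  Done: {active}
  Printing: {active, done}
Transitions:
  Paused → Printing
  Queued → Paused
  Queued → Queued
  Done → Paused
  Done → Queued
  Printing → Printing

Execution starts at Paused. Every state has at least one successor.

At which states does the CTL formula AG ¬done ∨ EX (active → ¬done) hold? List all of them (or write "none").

{Queued, Done}

States satisfying ¬done: {Paused, Done}.
States satisfying AG ¬done: ∅.
States satisfying active → ¬done: {Paused, Done}.
States satisfying EX (active → ¬done): {Queued, Done}.
States satisfying AG ¬done ∨ EX (active → ¬done): {Queued, Done}.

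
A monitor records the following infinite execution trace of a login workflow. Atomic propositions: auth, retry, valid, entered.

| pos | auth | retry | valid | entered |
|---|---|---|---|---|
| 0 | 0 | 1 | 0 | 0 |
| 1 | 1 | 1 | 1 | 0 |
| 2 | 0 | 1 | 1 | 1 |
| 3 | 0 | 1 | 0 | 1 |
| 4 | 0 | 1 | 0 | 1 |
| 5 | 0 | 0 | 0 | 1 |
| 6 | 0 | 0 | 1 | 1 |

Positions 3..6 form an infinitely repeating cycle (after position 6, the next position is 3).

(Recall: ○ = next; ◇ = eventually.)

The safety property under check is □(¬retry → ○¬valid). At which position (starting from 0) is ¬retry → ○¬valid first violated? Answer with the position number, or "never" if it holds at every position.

5

Check ¬retry → ○¬valid at each position in order: 0 ✓, 1 ✓, 2 ✓, 3 ✓, 4 ✓.
At position 5 the labels are {entered} and the next position 6 has {entered, valid}, so ¬retry → ○¬valid is false there. This is the first violation.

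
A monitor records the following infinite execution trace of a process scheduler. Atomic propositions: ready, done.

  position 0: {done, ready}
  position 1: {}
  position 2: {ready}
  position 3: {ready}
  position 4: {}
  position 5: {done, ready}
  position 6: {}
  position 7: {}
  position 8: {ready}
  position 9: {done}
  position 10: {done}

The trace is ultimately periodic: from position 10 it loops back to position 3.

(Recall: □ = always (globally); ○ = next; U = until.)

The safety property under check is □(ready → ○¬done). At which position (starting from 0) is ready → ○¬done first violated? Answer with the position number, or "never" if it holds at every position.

8

Check ready → ○¬done at each position in order: 0 ✓, 1 ✓, 2 ✓, 3 ✓, 4 ✓, 5 ✓, 6 ✓, 7 ✓.
At position 8 the labels are {ready} and the next position 9 has {done}, so ready → ○¬done is false there. This is the first violation.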